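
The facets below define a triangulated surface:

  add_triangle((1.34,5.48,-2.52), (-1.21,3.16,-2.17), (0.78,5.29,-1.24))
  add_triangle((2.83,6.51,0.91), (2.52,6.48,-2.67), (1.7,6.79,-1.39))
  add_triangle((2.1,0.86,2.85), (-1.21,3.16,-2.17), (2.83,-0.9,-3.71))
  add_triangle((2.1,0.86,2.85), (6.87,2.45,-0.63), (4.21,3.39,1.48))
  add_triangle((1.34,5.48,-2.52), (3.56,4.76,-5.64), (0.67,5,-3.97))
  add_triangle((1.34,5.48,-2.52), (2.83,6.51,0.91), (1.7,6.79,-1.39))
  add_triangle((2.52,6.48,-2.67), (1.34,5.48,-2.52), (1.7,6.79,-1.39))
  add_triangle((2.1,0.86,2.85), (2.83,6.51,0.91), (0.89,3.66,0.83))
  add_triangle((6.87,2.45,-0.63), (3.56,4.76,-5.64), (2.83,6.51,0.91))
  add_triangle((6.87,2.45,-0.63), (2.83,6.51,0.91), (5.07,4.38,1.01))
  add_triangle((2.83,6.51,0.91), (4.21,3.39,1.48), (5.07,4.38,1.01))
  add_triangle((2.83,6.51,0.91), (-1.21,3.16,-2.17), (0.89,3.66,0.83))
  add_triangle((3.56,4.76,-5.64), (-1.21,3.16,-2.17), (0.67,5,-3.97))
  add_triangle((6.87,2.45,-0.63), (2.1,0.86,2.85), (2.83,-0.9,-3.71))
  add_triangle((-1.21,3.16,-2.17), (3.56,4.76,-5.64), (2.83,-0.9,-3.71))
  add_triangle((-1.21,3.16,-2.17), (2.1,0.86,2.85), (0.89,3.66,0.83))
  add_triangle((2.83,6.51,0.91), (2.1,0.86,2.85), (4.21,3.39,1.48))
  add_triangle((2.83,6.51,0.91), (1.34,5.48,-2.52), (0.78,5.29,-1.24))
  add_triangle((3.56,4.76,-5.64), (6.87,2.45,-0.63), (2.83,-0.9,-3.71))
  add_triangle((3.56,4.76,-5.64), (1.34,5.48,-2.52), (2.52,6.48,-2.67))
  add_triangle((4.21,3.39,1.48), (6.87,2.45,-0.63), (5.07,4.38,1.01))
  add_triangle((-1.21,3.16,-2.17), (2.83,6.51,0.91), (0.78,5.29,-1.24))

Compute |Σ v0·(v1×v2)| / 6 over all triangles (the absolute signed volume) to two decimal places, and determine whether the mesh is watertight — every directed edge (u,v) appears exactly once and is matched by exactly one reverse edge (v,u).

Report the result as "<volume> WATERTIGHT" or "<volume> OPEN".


118.70 OPEN

Per-triangle v0·(v1×v2)/6:
  t1: +2.4959
  t2: +4.1027
  t3: -10.0410
  t4: +6.3421
  t5: +5.3981
  t6: -1.8176
  t7: +1.4689
  t8: +2.6727
  t9: +38.1406
  t10: +5.8456
  t11: +2.2752
  t12: +2.8791
  t13: +1.7070
  t14: +6.2124
  t15: +9.1655
  t16: -0.1254
  t17: +6.2201
  t18: +3.1796
  t19: +25.4058
  t20: +3.6267
  t21: +2.3058
  t22: +1.2428
Σ = +118.7028 → |volume| = 118.70

Directed edges: 66 total; 6 unmatched, e.g. (1.34,5.48,-2.52)→(-1.21,3.16,-2.17) → open.


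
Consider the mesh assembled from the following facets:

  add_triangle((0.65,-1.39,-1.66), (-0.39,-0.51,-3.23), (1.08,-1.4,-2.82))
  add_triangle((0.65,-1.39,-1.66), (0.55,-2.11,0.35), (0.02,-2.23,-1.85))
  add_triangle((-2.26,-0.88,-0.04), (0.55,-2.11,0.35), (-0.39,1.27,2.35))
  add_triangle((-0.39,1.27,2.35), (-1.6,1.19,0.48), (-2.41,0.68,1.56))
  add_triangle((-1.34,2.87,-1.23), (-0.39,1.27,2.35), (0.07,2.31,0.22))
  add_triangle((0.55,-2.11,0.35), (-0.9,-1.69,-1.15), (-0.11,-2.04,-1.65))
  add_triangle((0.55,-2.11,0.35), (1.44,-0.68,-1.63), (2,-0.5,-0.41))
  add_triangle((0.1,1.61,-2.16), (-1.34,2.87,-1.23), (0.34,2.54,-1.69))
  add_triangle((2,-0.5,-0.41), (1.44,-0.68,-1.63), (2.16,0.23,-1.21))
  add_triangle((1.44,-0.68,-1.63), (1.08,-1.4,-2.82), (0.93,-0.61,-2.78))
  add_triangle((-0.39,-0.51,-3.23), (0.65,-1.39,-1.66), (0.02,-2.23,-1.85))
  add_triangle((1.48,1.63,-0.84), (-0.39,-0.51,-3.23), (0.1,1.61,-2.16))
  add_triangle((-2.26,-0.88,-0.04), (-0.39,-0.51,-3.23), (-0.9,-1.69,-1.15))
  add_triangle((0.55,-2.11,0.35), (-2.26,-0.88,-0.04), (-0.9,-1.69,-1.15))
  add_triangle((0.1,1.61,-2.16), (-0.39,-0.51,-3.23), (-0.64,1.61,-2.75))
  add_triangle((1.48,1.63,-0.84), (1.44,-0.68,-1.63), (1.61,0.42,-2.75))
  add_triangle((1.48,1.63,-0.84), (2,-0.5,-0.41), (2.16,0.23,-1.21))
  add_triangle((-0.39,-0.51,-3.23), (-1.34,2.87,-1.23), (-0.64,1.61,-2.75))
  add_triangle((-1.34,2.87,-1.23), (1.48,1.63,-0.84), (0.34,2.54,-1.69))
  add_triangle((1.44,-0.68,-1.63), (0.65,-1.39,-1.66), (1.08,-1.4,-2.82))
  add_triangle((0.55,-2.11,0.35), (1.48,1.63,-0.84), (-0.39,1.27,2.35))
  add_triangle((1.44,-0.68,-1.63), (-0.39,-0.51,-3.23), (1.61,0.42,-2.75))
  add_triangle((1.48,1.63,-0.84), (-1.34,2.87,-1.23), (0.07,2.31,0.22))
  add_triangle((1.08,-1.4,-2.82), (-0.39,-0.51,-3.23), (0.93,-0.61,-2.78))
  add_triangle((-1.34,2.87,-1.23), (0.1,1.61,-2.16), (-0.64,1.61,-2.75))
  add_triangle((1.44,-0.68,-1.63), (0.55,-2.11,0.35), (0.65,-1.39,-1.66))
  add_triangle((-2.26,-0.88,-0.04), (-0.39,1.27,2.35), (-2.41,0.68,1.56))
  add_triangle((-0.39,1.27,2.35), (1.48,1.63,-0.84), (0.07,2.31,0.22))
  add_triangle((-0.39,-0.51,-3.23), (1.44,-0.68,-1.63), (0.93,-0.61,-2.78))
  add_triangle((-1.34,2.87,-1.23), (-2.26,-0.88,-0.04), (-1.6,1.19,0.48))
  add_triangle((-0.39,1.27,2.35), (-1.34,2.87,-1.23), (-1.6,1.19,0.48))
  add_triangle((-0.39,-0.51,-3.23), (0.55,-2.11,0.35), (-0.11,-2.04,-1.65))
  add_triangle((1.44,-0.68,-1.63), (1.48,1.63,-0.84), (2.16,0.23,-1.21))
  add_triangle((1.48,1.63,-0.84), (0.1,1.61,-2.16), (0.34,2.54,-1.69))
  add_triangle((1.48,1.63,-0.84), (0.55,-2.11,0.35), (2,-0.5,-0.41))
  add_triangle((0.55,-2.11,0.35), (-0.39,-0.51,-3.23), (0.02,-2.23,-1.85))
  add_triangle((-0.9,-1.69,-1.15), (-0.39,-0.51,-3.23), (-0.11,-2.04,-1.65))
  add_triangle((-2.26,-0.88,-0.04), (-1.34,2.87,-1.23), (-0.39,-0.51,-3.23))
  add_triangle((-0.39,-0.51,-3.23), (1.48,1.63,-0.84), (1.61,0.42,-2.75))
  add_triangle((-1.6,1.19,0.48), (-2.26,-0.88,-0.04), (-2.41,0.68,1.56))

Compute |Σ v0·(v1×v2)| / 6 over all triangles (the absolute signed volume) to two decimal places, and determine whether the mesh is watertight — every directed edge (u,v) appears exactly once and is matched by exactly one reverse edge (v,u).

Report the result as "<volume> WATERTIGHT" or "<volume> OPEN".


Per-triangle v0·(v1×v2)/6:
  t1: +0.4254
  t2: +0.5977
  t3: +2.2455
  t4: +0.8811
  t5: +1.4726
  t6: +0.6146
  t7: +0.9270
  t8: +0.8279
  t9: +0.4244
  t10: +0.3035
  t11: +0.7394
  t12: +1.3186
  t13: +1.4733
  t14: +1.1645
  t15: +0.7205
  t16: +0.7551
  t17: +0.3737
  t18: +0.8032
  t19: +0.5415
  t20: +0.2178
  t21: +1.7035
  t22: +1.1945
  t23: +1.3748
  t24: +0.5197
  t25: +0.7607
  t26: +0.6632
  t27: +0.5784
  t28: +1.0635
  t29: -0.1372
  t30: +1.4732
  t31: +1.5420
  t32: +0.3824
  t33: +0.4397
  t34: +0.5696
  t35: -0.0443
  t36: -0.2460
  t37: +0.8016
  t38: +4.2804
  t39: +1.1156
  t40: +0.7846
Σ = +35.6474 → |volume| = 35.65

Directed edges: 120 total, each appears once with its reverse present → watertight.

35.65 WATERTIGHT


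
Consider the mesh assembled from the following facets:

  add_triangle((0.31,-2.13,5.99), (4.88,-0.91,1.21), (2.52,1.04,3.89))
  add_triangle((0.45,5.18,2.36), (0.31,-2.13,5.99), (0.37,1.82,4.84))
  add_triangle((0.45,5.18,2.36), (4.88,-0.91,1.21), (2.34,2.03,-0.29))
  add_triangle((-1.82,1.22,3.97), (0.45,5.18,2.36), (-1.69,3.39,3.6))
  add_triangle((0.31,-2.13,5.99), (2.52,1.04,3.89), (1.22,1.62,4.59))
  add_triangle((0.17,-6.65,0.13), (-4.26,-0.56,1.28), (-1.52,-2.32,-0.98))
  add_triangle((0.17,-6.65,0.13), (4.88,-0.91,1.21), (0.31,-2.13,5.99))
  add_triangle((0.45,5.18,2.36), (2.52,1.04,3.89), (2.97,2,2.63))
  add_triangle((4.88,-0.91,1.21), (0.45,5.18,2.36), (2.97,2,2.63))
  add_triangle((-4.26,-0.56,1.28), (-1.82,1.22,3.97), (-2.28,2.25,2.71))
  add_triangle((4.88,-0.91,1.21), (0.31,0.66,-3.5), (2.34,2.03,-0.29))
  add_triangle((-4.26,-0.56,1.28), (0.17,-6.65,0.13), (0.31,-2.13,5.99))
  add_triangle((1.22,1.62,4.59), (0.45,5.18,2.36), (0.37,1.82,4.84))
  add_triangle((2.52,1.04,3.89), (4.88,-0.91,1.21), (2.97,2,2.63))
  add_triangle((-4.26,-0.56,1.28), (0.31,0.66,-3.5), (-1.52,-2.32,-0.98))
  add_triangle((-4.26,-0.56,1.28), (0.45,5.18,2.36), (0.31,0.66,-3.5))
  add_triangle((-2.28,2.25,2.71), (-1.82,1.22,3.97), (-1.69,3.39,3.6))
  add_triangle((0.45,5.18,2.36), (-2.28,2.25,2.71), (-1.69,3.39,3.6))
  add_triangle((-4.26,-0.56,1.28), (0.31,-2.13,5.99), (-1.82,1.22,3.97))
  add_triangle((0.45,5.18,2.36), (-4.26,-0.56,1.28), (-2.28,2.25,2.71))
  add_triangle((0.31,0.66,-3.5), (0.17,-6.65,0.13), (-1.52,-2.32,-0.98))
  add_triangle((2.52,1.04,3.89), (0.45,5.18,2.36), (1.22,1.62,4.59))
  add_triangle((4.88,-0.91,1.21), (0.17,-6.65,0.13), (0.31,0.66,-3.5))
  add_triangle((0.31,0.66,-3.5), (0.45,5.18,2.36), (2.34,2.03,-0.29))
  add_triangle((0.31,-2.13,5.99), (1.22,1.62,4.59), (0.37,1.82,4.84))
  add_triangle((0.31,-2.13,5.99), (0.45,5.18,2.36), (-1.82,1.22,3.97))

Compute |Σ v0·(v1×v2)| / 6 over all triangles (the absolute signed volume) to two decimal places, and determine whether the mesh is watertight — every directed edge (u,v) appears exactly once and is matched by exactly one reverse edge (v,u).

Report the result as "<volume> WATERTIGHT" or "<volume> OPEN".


212.01 WATERTIGHT

Per-triangle v0·(v1×v2)/6:
  t1: +12.7648
  t2: -0.4409
  t3: +8.2359
  t4: +2.4316
  t5: +5.1514
  t6: +7.0788
  t7: +31.6817
  t8: +4.6416
  t9: +3.4368
  t10: +4.0990
  t11: +6.6670
  t12: +28.5390
  t13: +3.0325
  t14: +4.4567
  t15: +5.7601
  t16: +13.4837
  t17: +1.5308
  t18: +1.5062
  t19: +11.5784
  t20: +2.8452
  t21: +6.4753
  t22: +4.8967
  t23: +19.2026
  t24: +6.8345
  t25: +3.0851
  t26: +13.0327
Σ = +212.0072 → |volume| = 212.01

Directed edges: 78 total, each appears once with its reverse present → watertight.


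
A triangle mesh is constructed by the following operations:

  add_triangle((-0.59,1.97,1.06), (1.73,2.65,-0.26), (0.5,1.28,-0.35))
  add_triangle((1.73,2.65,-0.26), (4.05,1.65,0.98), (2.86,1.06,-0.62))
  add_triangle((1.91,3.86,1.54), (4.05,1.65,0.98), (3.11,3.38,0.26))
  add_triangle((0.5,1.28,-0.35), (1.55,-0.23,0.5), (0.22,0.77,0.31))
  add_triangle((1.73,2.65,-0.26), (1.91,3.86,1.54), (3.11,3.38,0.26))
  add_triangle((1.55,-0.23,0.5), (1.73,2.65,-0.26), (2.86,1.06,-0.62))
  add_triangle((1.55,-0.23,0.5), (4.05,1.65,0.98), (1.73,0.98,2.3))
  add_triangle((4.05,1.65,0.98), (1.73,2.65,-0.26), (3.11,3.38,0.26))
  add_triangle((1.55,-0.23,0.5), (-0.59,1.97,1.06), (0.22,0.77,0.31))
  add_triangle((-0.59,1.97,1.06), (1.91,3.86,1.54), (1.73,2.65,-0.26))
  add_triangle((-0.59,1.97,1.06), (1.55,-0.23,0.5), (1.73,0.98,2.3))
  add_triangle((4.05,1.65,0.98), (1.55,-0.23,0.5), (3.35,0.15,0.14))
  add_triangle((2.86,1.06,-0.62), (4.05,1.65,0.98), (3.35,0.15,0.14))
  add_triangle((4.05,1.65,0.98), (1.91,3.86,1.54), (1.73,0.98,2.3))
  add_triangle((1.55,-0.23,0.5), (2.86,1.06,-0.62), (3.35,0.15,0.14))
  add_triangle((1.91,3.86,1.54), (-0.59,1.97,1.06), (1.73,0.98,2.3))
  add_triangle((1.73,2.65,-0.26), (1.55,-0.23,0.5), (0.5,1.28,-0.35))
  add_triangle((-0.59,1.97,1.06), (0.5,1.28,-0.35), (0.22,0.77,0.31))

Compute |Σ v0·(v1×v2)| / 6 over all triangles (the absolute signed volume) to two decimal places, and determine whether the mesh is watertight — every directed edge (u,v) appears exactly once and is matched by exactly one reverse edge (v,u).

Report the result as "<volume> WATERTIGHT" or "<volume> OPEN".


Per-triangle v0·(v1×v2)/6:
  t1: +0.3717
  t2: +1.7709
  t3: +2.5619
  t4: -0.1896
  t5: +0.9250
  t6: -0.8446
  t7: +1.1172
  t8: +0.3212
  t9: -0.1430
  t10: +1.2522
  t11: -0.4476
  t12: +0.4924
  t13: +1.0283
  t14: +3.7135
  t15: -0.1028
  t16: +2.1413
  t17: +0.0977
  t18: -0.1234
Σ = +13.9422 → |volume| = 13.94

Directed edges: 54 total, each appears once with its reverse present → watertight.

13.94 WATERTIGHT


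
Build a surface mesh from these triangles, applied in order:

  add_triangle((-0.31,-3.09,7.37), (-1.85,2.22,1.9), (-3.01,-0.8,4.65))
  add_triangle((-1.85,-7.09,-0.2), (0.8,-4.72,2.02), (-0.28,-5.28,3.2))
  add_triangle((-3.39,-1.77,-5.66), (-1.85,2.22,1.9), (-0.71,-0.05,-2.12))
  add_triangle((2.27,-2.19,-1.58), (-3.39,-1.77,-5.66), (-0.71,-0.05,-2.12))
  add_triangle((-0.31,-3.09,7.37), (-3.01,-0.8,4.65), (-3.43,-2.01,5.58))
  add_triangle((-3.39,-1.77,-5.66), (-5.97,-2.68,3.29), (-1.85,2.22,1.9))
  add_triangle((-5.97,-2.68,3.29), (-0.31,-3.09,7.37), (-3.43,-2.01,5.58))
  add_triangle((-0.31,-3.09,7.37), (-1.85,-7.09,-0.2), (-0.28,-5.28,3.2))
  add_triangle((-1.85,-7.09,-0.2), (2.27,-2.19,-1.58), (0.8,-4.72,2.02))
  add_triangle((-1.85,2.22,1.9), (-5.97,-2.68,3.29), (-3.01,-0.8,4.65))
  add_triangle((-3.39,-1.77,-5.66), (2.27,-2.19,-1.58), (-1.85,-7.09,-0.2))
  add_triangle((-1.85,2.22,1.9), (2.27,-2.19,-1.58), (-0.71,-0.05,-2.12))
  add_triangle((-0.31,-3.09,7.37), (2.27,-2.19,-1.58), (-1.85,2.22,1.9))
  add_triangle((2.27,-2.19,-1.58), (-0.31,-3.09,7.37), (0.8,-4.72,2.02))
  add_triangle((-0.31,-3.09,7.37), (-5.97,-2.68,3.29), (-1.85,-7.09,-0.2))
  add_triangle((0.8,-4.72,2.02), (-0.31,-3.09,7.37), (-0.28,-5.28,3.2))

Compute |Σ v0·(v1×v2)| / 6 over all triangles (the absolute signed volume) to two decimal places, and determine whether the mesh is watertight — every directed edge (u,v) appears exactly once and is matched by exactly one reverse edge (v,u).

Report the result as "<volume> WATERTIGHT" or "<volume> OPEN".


Per-triangle v0·(v1×v2)/6:
  t1: +7.9290
  t2: +5.2468
  t3: +2.5862
  t4: +2.7553
  t5: +3.3729
  t6: +22.6324
  t7: +7.4651
  t8: +7.7090
  t9: +10.8742
  t10: +8.5961
  t11: +24.0898
  t12: +0.2602
  t13: +1.9631
  t14: +7.3825
  t15: +48.4185
  t16: +4.9728
Σ = +166.2539 → |volume| = 166.25

Directed edges: 48 total; 6 unmatched, e.g. (-3.01,-0.8,4.65)→(-3.43,-2.01,5.58) → open.

166.25 OPEN


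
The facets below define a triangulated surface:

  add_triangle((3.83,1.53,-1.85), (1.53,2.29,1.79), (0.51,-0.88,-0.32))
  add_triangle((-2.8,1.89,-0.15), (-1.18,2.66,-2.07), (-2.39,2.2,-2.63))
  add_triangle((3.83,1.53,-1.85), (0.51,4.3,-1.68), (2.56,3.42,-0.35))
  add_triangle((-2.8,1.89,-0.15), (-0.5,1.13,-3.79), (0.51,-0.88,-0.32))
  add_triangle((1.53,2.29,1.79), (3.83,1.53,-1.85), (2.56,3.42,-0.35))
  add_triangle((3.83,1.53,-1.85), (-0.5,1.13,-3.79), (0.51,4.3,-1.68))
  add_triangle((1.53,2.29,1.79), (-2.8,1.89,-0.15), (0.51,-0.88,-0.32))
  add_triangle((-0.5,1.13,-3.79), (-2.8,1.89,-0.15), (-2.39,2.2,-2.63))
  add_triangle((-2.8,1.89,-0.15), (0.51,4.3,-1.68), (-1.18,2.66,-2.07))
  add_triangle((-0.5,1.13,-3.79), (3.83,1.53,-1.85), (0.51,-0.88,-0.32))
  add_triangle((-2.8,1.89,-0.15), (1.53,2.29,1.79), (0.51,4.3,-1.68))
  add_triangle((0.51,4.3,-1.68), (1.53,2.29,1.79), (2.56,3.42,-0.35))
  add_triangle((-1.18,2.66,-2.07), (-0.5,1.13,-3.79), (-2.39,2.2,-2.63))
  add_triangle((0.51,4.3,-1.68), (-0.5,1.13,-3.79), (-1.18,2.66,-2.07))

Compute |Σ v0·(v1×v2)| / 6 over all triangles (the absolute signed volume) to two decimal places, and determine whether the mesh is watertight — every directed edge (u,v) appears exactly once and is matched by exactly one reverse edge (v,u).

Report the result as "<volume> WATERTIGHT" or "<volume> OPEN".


Per-triangle v0·(v1×v2)/6:
  t1: +1.6706
  t2: +1.6263
  t3: +4.5121
  t4: +1.0693
  t5: +2.9201
  t6: +9.3246
  t7: -0.1115
  t8: +0.1051
  t9: +2.8646
  t10: +2.8515
  t11: +6.3493
  t12: +3.2557
  t13: +1.8252
  t14: +3.1205
Σ = +41.3833 → |volume| = 41.38

Directed edges: 42 total, each appears once with its reverse present → watertight.

41.38 WATERTIGHT


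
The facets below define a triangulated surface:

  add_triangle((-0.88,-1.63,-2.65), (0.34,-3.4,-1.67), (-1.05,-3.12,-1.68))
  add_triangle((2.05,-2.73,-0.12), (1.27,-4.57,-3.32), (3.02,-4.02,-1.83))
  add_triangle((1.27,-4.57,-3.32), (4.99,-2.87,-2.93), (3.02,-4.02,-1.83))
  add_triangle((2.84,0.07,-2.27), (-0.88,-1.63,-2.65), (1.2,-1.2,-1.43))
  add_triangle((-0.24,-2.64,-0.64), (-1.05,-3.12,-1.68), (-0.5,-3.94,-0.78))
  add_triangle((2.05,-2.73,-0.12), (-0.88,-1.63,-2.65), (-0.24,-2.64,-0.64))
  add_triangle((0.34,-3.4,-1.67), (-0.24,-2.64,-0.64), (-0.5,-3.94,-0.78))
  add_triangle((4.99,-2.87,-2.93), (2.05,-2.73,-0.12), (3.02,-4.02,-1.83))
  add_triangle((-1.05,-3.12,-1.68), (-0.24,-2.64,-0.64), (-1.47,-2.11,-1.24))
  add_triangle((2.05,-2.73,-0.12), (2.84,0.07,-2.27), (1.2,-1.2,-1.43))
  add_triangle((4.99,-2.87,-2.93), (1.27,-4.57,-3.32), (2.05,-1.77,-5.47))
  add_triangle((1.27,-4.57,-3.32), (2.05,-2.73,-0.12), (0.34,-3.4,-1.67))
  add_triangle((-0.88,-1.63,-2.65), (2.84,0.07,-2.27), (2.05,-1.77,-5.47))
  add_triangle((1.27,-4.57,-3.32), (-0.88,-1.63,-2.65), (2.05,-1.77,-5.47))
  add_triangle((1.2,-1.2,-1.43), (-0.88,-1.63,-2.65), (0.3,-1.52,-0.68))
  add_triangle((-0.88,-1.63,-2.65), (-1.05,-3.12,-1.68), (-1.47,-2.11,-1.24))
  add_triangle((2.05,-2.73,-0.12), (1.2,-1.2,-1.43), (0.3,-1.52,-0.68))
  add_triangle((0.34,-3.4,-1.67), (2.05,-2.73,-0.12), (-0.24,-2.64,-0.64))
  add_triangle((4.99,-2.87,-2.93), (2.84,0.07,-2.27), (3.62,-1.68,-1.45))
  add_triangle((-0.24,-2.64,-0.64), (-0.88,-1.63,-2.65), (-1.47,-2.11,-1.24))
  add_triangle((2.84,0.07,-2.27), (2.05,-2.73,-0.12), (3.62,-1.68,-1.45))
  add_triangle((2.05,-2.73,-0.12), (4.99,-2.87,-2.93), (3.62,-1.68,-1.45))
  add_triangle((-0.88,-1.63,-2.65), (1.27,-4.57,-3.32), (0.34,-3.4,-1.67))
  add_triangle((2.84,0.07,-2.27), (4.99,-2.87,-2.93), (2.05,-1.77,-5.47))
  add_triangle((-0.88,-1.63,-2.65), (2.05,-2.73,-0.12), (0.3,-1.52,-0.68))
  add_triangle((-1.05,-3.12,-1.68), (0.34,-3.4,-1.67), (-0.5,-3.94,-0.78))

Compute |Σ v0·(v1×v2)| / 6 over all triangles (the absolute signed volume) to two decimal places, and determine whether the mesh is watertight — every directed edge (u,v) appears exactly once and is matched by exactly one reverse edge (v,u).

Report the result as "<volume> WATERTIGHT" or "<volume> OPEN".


Per-triangle v0·(v1×v2)/6:
  t1: +1.3402
  t2: +1.6280
  t3: +4.7067
  t4: -1.5932
  t5: -0.1167
  t6: -2.1056
  t7: +0.0028
  t8: +2.1308
  t9: +0.2738
  t10: -1.5035
  t11: +12.3581
  t12: +1.6453
  t13: -0.0271
  t14: +5.9877
  t15: -0.7406
  t16: +0.6824
  t17: -0.6107
  t18: +1.0100
  t19: +1.1585
  t20: -1.0336
  t21: -0.6281
  t22: +1.2338
  t23: +1.4876
  t24: +6.3401
  t25: +0.4001
  t26: +0.9663
Σ = +34.9931 → |volume| = 34.99

Directed edges: 78 total, each appears once with its reverse present → watertight.

34.99 WATERTIGHT


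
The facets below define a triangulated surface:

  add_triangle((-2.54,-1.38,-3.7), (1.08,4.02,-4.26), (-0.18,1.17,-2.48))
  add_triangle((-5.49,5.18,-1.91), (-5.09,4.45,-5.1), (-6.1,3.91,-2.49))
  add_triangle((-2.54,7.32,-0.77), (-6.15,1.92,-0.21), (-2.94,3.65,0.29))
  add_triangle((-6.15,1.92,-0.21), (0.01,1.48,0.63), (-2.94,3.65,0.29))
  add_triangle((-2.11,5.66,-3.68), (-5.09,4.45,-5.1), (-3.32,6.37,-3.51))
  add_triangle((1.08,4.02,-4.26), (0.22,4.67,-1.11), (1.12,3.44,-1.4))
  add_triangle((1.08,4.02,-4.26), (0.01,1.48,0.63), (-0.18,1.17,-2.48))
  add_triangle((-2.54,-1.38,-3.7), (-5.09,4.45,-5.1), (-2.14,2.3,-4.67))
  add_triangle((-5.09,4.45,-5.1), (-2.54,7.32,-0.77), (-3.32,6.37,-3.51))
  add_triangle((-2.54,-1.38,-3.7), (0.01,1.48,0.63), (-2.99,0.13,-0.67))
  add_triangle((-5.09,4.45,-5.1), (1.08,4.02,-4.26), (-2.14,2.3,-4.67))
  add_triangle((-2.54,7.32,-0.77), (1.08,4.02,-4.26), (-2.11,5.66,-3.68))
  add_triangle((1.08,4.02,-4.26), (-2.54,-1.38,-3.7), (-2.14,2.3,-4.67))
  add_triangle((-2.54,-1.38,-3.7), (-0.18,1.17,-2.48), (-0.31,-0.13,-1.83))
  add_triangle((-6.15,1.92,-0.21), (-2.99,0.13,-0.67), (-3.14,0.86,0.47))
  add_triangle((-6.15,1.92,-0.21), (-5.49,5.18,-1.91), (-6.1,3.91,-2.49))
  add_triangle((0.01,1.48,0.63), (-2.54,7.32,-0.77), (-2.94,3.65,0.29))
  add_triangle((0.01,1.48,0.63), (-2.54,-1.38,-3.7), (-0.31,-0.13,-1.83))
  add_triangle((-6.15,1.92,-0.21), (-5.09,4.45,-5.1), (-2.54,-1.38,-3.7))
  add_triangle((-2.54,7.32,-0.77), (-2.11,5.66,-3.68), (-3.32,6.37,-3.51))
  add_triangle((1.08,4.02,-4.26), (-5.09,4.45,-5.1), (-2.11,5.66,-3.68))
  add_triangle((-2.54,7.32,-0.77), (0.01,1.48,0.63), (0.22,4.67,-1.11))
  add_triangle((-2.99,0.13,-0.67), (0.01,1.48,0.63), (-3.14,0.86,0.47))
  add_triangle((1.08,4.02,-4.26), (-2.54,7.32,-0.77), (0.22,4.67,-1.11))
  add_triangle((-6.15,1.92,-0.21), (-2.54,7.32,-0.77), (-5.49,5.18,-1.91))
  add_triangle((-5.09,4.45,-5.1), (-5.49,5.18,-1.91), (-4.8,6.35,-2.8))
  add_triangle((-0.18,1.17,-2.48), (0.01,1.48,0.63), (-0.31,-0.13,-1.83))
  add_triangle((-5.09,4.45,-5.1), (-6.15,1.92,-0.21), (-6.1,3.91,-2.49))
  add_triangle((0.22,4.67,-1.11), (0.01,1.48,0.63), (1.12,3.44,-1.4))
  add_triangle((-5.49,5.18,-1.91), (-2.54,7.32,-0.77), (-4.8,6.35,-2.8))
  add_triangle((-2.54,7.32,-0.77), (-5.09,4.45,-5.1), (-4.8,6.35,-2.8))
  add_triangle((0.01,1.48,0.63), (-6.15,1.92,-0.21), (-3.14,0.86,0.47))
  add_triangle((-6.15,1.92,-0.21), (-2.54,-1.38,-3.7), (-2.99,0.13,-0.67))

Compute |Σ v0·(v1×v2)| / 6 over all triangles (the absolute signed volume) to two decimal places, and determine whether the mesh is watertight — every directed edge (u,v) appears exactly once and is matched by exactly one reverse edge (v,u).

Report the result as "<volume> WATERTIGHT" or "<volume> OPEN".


137.18 OPEN

Per-triangle v0·(v1×v2)/6:
  t1: +0.0926
  t2: +5.5032
  t3: +4.5252
  t4: +1.1699
  t5: +4.0122
  t6: +2.0601
  t7: -1.0502
  t8: +8.1356
  t9: +6.0149
  t10: -1.8435
  t11: +8.6924
  t12: +9.9972
  t13: +6.2941
  t14: +0.7037
  t15: +0.5454
  t16: +4.5651
  t17: +2.0345
  t18: -0.8705
  t19: +21.5678
  t20: +3.6700
  t21: +10.6963
  t22: +2.1594
  t23: -0.6395
  t24: +6.7475
  t25: +9.0967
  t26: +5.9118
  t27: -0.1448
  t28: +3.4360
  t29: +0.7049
  t30: +5.2802
  t31: +5.4500
  t32: +0.9551
  t33: +1.7108
Σ = +137.1843 → |volume| = 137.18

Directed edges: 99 total; 3 unmatched, e.g. (1.12,3.44,-1.4)→(1.08,4.02,-4.26) → open.


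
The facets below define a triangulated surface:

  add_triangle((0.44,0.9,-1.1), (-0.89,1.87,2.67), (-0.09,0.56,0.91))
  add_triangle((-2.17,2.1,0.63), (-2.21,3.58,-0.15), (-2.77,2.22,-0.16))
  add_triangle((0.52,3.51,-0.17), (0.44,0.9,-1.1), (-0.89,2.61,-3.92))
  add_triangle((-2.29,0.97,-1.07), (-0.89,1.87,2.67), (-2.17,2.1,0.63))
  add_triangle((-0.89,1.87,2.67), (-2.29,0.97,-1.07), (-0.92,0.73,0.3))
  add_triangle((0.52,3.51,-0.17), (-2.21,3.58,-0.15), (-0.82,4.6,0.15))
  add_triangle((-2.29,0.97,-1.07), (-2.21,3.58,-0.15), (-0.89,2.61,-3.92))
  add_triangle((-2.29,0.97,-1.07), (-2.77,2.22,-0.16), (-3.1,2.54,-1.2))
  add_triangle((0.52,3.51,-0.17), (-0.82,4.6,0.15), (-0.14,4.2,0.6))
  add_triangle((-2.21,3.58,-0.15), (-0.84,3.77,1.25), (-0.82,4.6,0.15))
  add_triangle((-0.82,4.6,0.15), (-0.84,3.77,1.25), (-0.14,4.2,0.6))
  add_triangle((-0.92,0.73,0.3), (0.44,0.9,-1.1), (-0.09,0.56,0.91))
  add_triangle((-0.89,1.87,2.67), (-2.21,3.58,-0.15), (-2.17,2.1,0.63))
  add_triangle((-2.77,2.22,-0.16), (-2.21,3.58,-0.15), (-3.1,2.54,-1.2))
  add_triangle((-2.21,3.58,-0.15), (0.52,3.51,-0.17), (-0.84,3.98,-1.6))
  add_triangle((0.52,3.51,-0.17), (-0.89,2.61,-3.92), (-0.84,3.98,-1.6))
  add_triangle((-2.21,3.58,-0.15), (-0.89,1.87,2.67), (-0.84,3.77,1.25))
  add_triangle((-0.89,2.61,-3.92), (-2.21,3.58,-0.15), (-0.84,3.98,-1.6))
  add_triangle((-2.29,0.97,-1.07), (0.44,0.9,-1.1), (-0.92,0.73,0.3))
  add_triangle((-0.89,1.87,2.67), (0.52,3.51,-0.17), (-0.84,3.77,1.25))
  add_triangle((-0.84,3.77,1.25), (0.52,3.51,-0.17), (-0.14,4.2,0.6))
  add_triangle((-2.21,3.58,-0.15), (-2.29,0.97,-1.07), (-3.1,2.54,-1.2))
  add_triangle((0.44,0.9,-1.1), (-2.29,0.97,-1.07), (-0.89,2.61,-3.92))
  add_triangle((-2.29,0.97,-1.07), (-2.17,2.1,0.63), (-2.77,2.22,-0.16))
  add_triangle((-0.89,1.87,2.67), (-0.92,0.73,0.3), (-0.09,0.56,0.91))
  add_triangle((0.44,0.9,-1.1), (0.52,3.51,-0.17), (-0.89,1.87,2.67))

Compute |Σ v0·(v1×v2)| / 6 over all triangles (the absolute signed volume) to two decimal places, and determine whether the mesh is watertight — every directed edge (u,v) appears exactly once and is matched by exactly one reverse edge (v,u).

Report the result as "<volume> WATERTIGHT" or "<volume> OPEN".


22.57 WATERTIGHT

Per-triangle v0·(v1×v2)/6:
  t1: +0.1611
  t2: +0.6345
  t3: +1.4695
  t4: +0.4540
  t5: +0.0151
  t6: +0.5771
  t7: +4.2882
  t8: +0.4319
  t9: +0.5395
  t10: +1.3925
  t11: +0.5856
  t12: -0.2403
  t13: +1.5459
  t14: +0.8520
  t15: +2.2755
  t16: +2.1217
  t17: +2.2168
  t18: +3.0596
  t19: -0.4722
  t20: +1.2805
  t21: -0.0185
  t22: -0.1626
  t23: -0.3402
  t24: +0.1455
  t25: -0.0211
  t26: -0.2260
Σ = +22.5656 → |volume| = 22.57

Directed edges: 78 total, each appears once with its reverse present → watertight.


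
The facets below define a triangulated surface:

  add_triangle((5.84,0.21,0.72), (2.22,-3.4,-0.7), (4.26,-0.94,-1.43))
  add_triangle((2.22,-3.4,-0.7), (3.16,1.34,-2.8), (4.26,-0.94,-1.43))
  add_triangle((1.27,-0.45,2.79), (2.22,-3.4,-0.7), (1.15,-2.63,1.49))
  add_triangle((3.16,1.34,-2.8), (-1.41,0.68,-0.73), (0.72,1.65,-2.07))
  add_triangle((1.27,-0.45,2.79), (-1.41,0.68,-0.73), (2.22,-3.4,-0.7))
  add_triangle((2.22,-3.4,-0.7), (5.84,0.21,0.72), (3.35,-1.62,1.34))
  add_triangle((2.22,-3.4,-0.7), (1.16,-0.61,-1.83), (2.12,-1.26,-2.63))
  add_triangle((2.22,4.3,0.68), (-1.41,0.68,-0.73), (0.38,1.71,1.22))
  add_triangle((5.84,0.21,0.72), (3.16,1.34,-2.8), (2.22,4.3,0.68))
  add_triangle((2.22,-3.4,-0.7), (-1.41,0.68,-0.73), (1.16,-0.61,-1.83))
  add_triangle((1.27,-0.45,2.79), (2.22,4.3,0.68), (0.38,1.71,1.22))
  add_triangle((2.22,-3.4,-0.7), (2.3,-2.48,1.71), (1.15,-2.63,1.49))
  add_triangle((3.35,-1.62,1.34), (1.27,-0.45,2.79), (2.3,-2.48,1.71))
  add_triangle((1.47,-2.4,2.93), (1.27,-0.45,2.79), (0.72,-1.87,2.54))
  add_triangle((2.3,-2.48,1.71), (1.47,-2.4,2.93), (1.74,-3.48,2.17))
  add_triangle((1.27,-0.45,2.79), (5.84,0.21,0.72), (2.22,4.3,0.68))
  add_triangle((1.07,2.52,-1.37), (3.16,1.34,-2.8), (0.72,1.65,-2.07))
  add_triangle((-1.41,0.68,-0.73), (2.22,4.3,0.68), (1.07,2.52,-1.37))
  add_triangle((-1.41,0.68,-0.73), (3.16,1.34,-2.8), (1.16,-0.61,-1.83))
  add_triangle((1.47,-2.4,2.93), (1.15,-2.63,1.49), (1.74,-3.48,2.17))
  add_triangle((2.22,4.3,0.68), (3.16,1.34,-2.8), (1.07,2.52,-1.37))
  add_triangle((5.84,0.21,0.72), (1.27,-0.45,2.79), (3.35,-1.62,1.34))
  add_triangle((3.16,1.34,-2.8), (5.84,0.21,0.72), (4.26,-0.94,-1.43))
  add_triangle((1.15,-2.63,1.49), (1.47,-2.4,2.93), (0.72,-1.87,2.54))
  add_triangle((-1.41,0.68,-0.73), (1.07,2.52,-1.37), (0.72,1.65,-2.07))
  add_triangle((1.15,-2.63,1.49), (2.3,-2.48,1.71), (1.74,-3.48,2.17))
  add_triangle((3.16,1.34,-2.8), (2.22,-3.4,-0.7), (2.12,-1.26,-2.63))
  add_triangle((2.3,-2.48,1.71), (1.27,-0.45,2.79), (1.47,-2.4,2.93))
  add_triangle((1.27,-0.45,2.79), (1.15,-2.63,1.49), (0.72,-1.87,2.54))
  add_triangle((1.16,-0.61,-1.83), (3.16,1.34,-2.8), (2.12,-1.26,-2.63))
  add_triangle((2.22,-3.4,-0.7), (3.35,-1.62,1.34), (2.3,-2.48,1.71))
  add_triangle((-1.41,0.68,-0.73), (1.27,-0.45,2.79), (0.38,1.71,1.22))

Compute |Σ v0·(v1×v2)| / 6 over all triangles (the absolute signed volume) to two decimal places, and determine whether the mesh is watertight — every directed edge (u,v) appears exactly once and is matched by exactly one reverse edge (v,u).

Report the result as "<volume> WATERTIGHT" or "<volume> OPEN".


Per-triangle v0·(v1×v2)/6:
  t1: +5.5863
  t2: +3.5282
  t3: -2.0503
  t4: +0.4380
  t5: +1.0967
  t6: +4.7892
  t7: +0.2297
  t8: +1.5003
  t9: +13.5867
  t10: +1.3085
  t11: +2.0535
  t12: +1.4974
  t13: +1.8151
  t14: +0.4835
  t15: +0.8557
  t16: +11.0132
  t17: +1.2596
  t18: +2.0934
  t19: +1.6886
  t20: +0.1137
  t21: +3.6269
  t22: +4.0139
  t23: +5.7277
  t24: +0.3402
  t25: +0.8398
  t26: +0.0765
  t27: +3.1591
  t28: +1.2241
  t29: -0.8051
  t30: +0.4760
  t31: +2.2389
  t32: +0.9097
Σ = +74.7145 → |volume| = 74.71

Directed edges: 96 total, each appears once with its reverse present → watertight.

74.71 WATERTIGHT


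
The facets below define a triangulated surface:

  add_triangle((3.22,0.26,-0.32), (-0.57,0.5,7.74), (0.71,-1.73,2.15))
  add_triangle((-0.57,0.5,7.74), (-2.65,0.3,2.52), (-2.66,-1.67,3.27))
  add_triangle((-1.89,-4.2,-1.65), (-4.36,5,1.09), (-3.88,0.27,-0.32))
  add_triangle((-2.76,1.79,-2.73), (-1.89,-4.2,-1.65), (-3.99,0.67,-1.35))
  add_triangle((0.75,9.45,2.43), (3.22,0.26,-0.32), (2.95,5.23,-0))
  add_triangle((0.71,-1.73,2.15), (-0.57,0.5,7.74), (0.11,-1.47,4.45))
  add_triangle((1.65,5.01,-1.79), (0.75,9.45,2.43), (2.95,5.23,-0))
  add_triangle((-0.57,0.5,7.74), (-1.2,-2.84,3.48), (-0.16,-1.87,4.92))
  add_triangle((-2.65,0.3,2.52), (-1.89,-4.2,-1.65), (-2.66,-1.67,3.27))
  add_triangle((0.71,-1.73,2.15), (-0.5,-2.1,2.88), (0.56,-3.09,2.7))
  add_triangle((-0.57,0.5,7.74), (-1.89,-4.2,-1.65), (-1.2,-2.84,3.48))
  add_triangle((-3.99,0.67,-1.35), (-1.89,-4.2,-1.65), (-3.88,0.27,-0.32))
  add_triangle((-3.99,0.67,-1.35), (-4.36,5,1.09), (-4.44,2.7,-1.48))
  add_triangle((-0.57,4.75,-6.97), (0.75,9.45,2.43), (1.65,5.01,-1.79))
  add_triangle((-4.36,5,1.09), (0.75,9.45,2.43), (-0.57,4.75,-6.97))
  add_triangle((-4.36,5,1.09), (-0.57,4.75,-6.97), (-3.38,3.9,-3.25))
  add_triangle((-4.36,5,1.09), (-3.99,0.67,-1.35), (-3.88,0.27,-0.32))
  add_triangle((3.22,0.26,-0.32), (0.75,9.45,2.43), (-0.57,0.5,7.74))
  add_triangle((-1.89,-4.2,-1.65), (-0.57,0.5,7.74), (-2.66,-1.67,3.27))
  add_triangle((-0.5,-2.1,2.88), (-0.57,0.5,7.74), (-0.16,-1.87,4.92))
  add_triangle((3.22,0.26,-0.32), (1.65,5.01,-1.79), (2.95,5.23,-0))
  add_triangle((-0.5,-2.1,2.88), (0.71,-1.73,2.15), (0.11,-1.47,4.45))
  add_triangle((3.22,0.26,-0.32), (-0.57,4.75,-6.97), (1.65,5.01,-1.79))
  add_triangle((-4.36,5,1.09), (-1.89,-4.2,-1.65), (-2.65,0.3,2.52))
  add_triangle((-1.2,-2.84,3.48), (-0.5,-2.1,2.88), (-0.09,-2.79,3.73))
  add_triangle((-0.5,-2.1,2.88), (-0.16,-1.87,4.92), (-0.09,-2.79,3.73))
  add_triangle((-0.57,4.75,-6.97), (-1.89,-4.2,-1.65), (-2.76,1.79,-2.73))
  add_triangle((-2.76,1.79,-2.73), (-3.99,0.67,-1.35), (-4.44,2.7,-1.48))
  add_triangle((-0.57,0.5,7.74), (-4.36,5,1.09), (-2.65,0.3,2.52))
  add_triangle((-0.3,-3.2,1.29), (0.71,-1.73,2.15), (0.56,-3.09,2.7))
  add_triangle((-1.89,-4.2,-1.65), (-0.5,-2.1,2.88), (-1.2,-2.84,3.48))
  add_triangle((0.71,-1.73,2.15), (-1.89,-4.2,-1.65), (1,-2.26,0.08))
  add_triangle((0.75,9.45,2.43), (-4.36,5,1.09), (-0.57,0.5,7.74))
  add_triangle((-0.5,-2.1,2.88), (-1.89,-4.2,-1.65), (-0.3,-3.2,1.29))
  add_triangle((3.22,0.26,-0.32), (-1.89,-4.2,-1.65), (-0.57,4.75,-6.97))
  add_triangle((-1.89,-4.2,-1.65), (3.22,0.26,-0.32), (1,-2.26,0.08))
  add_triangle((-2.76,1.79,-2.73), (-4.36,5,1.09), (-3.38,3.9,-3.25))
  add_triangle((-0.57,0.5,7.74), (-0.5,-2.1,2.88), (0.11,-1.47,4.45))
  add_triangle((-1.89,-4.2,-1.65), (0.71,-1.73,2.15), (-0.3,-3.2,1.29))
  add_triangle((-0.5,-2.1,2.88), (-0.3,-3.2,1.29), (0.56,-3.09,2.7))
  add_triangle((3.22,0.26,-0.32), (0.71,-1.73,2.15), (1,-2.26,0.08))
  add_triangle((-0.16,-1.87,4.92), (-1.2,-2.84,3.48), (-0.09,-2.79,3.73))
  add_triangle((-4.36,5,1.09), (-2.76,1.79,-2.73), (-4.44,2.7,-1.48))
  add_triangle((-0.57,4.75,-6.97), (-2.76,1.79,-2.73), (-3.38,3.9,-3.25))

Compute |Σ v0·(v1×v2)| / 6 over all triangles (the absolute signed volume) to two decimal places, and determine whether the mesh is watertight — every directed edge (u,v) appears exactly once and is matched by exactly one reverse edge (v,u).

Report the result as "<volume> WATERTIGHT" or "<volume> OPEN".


Per-triangle v0·(v1×v2)/6:
  t1: +8.0206
  t2: +6.4088
  t3: -0.4775
  t4: +6.2872
  t5: +5.2322
  t6: +0.9134
  t7: +9.6373
  t8: +3.4634
  t9: +4.4447
  t10: +0.5029
  t11: +2.9694
  t12: +3.2388
  t13: +3.2708
  t14: +20.7489
  t15: +61.0783
  t16: +12.0662
  t17: +3.4685
  t18: +37.9825
  t19: +7.8930
  t20: -1.4092
  t21: +5.1233
  t22: +0.9916
  t23: +14.2050
  t24: +12.8191
  t25: -0.1010
  t26: -0.4831
  t27: +15.5467
  t28: +2.3541
  t29: +14.9141
  t30: +0.0182
  t31: +1.2293
  t32: +2.9867
  t33: +57.2128
  t34: +2.1632
  t35: +19.9929
  t36: +2.6983
  t37: +4.1513
  t38: +1.9435
  t39: +0.3959
  t40: +1.1566
  t41: +2.6174
  t42: +1.2619
  t43: +3.3559
  t44: +5.2208
Σ = +367.5146 → |volume| = 367.51

Directed edges: 132 total, each appears once with its reverse present → watertight.

367.51 WATERTIGHT


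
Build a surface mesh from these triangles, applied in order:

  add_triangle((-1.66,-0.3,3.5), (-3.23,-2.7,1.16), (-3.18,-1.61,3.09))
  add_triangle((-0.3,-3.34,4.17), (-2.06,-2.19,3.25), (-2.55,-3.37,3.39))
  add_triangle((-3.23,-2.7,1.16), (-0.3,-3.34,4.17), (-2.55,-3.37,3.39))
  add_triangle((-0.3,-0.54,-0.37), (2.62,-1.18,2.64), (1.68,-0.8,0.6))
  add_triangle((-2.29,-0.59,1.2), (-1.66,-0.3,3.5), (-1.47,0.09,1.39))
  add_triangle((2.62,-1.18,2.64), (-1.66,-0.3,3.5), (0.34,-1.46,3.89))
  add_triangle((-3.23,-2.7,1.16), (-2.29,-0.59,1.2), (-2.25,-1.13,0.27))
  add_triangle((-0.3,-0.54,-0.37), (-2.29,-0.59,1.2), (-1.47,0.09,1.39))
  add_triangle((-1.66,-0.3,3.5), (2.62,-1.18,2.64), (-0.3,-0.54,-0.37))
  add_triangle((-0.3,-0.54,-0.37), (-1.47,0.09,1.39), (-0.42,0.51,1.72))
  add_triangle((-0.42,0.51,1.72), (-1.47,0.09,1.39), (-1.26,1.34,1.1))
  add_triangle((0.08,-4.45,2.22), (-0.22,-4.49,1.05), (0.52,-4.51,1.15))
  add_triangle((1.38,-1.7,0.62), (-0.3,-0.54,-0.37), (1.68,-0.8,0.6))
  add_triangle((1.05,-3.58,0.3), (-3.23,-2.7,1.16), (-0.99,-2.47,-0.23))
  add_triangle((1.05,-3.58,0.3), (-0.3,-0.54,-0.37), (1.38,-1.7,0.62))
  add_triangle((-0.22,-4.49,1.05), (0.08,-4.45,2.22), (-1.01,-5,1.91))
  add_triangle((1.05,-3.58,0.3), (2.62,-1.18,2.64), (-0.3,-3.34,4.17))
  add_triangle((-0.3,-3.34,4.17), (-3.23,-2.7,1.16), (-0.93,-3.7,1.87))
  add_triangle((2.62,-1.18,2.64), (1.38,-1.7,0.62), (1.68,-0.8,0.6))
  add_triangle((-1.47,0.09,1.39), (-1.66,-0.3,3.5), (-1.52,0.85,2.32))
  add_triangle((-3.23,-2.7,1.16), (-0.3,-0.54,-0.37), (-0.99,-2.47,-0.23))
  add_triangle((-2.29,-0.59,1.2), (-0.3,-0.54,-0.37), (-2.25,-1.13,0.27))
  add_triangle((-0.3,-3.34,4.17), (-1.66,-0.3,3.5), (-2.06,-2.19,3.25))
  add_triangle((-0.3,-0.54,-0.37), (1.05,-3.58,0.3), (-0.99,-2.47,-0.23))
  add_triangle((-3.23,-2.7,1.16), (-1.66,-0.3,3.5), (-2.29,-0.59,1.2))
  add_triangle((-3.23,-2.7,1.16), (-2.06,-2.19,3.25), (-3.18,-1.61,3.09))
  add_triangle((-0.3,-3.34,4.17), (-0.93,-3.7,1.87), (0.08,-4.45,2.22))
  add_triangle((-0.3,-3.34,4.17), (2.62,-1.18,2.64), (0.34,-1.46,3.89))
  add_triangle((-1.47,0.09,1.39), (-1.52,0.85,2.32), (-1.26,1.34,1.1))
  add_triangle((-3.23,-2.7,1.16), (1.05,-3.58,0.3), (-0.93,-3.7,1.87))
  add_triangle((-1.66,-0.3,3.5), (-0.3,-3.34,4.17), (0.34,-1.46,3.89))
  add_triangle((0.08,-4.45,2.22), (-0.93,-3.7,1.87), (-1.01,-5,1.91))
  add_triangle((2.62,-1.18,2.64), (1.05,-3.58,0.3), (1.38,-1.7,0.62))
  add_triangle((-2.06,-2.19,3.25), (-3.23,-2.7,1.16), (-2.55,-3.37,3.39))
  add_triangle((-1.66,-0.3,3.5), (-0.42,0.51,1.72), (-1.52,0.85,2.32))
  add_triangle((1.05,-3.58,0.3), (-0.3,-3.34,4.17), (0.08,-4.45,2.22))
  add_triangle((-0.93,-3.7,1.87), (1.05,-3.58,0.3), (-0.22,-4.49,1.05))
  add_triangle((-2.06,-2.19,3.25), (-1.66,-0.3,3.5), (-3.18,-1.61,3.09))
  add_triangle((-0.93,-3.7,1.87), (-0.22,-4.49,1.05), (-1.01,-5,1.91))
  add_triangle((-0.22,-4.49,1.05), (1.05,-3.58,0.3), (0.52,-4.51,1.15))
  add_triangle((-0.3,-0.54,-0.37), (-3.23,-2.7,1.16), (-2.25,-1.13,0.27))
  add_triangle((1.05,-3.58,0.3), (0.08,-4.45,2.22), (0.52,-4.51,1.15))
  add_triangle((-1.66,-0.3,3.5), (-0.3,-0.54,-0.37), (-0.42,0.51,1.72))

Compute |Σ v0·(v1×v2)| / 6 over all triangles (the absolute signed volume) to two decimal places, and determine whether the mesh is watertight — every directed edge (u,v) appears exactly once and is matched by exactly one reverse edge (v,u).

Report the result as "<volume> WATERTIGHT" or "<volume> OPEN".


41.04 OPEN

Per-triangle v0·(v1×v2)/6:
  t1: -0.4981
  t2: +1.4931
  t3: +1.4065
  t4: -0.3209
  t5: +0.4403
  t6: +1.3291
  t7: +0.5362
  t8: -0.0151
  t9: -1.5559
  t10: -0.1034
  t11: -0.4201
  t12: +0.6327
  t13: +0.1011
  t14: +2.0038
  t15: +0.0878
  t16: +0.8404
  t17: +7.2181
  t18: +3.8369
  t19: +0.5001
  t20: +0.4448
  t21: +0.3312
  t22: -0.0498
  t23: +2.7729
  t24: +0.3053
  t25: +1.8490
  t26: +1.9072
  t27: +1.8440
  t28: +2.8309
  t29: +0.2901
  t30: +2.6207
  t31: +2.6989
  t32: +0.4516
  t33: +0.6885
  t34: +1.0501
  t35: +0.4031
  t36: +1.4335
  t37: -0.6204
  t38: +1.5047
  t39: -0.1602
  t40: +0.3853
  t41: +0.2769
  t42: +0.3203
  t43: -0.0504
Σ = +41.0408 → |volume| = 41.04

Directed edges: 129 total; 3 unmatched, e.g. (-1.26,1.34,1.1)→(-0.42,0.51,1.72) → open.


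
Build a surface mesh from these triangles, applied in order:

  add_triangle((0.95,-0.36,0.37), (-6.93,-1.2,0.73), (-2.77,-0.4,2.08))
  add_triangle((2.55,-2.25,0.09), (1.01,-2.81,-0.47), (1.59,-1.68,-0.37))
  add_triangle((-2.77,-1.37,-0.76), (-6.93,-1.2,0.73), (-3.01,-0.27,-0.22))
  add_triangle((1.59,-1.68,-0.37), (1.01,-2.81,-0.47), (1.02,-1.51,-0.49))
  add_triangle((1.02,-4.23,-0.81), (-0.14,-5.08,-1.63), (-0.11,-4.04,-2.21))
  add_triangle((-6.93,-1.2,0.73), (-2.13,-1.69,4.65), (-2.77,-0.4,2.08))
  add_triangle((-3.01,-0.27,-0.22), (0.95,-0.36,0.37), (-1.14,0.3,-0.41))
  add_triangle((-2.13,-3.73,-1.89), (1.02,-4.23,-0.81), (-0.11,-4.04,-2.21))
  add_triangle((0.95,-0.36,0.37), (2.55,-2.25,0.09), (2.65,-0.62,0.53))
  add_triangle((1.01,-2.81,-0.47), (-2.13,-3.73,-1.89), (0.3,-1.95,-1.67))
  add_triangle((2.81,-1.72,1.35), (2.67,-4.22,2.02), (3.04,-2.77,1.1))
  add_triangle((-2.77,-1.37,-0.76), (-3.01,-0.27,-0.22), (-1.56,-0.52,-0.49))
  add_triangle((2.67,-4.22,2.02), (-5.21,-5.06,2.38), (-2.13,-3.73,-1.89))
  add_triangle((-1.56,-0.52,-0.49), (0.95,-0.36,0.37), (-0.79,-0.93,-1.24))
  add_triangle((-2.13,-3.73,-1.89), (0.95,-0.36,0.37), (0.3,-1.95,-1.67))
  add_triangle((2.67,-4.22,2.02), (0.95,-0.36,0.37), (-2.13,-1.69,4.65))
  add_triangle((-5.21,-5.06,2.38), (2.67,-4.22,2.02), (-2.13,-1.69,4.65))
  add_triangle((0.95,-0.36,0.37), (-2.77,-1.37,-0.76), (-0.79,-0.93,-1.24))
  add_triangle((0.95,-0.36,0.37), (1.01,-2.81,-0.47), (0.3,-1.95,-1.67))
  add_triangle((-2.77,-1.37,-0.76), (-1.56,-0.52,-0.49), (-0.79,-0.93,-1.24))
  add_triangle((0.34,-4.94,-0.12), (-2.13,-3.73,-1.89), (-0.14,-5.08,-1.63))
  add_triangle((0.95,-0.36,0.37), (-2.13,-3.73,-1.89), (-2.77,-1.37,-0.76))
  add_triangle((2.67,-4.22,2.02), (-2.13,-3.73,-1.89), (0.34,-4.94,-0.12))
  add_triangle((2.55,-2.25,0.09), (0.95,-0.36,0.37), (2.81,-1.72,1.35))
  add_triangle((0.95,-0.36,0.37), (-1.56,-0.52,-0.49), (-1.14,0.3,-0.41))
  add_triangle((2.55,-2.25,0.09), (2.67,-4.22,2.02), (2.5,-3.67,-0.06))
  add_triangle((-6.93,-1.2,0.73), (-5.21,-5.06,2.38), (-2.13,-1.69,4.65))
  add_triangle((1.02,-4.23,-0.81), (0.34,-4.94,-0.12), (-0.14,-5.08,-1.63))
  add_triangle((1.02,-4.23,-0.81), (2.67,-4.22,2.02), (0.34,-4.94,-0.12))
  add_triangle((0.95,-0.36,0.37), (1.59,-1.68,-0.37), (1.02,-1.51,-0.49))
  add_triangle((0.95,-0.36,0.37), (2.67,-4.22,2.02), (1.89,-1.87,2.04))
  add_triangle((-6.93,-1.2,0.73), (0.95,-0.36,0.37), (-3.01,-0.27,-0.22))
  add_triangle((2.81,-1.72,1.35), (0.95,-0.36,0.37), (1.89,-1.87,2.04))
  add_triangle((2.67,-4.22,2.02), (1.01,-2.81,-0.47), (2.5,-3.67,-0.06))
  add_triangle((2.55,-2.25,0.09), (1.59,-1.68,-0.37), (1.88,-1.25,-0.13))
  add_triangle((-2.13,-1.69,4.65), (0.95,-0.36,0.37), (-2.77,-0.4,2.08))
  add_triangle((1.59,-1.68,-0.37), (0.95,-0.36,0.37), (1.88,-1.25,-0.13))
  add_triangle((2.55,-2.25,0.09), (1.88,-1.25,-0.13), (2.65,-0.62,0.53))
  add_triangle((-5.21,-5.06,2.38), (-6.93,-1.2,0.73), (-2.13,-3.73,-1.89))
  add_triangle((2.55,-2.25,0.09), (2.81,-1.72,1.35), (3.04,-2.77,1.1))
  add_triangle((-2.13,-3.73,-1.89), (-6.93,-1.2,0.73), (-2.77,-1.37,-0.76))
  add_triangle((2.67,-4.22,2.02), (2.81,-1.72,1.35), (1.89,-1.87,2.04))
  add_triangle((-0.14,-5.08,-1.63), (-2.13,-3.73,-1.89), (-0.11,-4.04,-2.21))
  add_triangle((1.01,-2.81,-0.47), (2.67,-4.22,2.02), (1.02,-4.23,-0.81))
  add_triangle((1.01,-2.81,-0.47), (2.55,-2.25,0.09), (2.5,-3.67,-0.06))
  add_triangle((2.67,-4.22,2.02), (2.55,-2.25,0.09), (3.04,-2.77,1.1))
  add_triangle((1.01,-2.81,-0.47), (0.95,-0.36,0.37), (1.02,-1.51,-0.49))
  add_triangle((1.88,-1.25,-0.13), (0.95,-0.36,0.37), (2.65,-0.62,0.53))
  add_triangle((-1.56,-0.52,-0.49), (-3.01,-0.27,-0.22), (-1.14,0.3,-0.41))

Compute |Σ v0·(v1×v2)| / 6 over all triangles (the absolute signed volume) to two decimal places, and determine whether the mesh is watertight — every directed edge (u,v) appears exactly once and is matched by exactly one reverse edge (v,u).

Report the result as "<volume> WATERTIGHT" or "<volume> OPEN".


101.99 OPEN

Per-triangle v0·(v1×v2)/6:
  t1: -1.1265
  t2: +0.2880
  t3: +0.8575
  t4: +0.0898
  t5: +0.8799
  t6: +3.1359
  t7: -0.0123
  t8: -2.1691
  t9: +0.1570
  t10: +1.9466
  t11: +0.7505
  t12: +0.1052
  t13: +21.6113
  t14: -0.1869
  t15: -0.9753
  t16: +2.3959
  t17: +22.8186
  t18: +0.4192
  t19: +0.4357
  t20: +0.1343
  t21: +2.2352
  t22: -0.6353
  t23: +0.6456
  t24: +0.1456
  t25: -0.0035
  t26: +1.3157
  t27: +18.4589
  t28: +1.1892
  t29: +2.6593
  t30: -0.0246
  t31: -0.4833
  t32: -0.1890
  t33: +0.0886
  t34: +1.2084
  t35: +0.0972
  t36: -0.0088
  t37: -0.0629
  t38: +0.2192
  t39: +17.2628
  t40: +0.3670
  t41: +1.9089
  t42: +1.1246
  t43: +1.5690
  t44: +0.5834
  t45: +0.1938
  t46: +0.7147
  t47: -0.1874
  t48: -0.0952
  t49: +0.1382
Σ = +101.9904 → |volume| = 101.99

Directed edges: 147 total; 3 unmatched, e.g. (-2.13,-3.73,-1.89)→(1.02,-4.23,-0.81) → open.
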